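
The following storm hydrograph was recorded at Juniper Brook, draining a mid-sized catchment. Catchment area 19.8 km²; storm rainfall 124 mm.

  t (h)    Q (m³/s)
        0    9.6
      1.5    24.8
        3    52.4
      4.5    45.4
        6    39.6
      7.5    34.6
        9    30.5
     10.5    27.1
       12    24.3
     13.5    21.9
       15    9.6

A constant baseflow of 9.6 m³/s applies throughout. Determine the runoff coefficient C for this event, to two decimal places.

ΣQ_DR = 214.2 m³/s; V = ΣQ_DR·Δt = 1.157 × 10^6 m³.
Runoff depth d = V / A = 58.42 mm.
C = d / P = 58.42 / 124 = 0.47.

C ≈ 0.47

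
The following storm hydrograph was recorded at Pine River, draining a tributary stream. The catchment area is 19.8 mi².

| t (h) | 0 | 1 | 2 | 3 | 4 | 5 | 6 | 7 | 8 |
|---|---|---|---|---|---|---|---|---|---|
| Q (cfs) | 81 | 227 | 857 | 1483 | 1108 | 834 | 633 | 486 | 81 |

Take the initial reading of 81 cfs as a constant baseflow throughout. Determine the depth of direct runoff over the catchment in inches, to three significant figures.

Direct runoff: 0.0, 146.0, 776.0, 1402.0, 1027.0, 753.0, 552.0, 405.0, 0.0 cfs; ΣQ_DR = 5061 cfs.
V = ΣQ_DR · Δt = 5061 × 3600 s = 1.822 × 10^7 ft³.
Over A = 19.8 mi², depth = V / A = 0.396 in.

d ≈ 0.396 in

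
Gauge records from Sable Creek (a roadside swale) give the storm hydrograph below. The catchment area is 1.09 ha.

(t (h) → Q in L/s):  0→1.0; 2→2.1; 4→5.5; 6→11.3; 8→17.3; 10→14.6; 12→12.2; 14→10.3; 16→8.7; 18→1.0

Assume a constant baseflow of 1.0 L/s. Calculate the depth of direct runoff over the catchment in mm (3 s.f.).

d ≈ 48.9 mm

Direct runoff: 0.0, 1.1, 4.5, 10.3, 16.3, 13.6, 11.2, 9.3, 7.7, 0.0 L/s; ΣQ_DR = 74.00 L/s.
V = ΣQ_DR · Δt = 74.00 × 7200 s = 5.328 × 10^5 L.
Over A = 1.09 ha, depth = V / A = 48.9 mm.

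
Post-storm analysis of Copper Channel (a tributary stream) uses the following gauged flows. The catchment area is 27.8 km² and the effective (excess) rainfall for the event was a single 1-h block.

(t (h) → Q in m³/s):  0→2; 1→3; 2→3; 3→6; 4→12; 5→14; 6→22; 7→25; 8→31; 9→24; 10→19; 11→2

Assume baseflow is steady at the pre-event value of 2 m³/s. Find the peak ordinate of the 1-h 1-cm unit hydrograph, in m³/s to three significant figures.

Direct runoff: 0.0, 1.0, 1.0, 4.0, 10.0, 12.0, 20.0, 23.0, 29.0, 22.0, 17.0, 0.0 m³/s; ΣQ_DR = 139.0 m³/s, peak = 29.0 m³/s.
Runoff depth d = ΣQ_DR·Δt / A = 139.0 × 3600 / (27.8 km²) = 18.00 mm.
The 1-cm UH is the DRH scaled by (10 mm)/d, so U_p = 29.0 × 10/18.00 = 16.1 m³/s.

U_p ≈ 16.1 m³/s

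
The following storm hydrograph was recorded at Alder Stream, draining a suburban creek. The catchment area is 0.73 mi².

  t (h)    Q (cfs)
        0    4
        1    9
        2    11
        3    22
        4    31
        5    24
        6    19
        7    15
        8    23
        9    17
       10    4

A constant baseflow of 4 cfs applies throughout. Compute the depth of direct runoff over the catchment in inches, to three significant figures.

Direct runoff: 0.0, 5.0, 7.0, 18.0, 27.0, 20.0, 15.0, 11.0, 19.0, 13.0, 0.0 cfs; ΣQ_DR = 135.0 cfs.
V = ΣQ_DR · Δt = 135.0 × 3600 s = 4.860 × 10^5 ft³.
Over A = 0.73 mi², depth = V / A = 0.287 in.

d ≈ 0.287 in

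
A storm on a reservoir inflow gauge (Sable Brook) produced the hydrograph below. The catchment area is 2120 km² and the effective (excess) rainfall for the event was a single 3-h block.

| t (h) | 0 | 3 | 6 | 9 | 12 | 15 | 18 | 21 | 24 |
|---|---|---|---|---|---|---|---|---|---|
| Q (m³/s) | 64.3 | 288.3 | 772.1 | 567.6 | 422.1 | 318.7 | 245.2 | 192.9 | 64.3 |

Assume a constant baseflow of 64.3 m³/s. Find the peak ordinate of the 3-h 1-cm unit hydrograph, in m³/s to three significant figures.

U_p ≈ 590 m³/s

Direct runoff: 0.0, 224.0, 707.8, 503.3, 357.8, 254.4, 180.9, 128.6, 0.0 m³/s; ΣQ_DR = 2357 m³/s, peak = 707.8 m³/s.
Runoff depth d = ΣQ_DR·Δt / A = 2357 × 10800 / (2120 km²) = 12.01 mm.
The 1-cm UH is the DRH scaled by (10 mm)/d, so U_p = 707.8 × 10/12.01 = 590 m³/s.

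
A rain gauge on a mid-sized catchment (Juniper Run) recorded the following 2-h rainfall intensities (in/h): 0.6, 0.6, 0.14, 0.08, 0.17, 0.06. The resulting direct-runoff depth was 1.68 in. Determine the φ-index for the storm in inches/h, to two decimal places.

Only the 2 blocks with intensity above φ contribute runoff: 0.6, 0.6 in/h.
Σ(I−φ)·Δt = d  ⇒  (0.6+0.6 − 2φ)·2 = 1.68
φ = (1.200 − 1.68/2) / 2 = 0.18 in/h.

φ ≈ 0.18 in/h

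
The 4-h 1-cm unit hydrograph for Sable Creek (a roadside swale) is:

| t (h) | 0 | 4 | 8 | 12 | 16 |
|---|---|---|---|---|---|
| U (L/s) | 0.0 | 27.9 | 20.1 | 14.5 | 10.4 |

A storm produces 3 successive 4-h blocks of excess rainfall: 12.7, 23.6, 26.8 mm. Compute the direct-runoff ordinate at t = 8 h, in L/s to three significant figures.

By discrete convolution, Q_j = Σ (P_i / 10 mm) · U_{j−i}.
At t = 8 h (j=2): Q = (12.7/10)·20.1 + (23.6/10)·27.9 + (26.8/10)·0.0 = 91.4 L/s.

Q ≈ 91.4 L/s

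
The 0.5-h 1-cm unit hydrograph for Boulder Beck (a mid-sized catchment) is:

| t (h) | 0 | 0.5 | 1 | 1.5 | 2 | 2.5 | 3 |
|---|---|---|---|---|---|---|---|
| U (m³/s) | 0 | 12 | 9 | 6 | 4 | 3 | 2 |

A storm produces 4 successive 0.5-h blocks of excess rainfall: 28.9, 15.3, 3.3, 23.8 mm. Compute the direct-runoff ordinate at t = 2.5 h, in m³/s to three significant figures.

Q ≈ 38.2 m³/s

By discrete convolution, Q_j = Σ (P_i / 10 mm) · U_{j−i}.
At t = 2.5 h (j=5): Q = (28.9/10)·3 + (15.3/10)·4 + (3.3/10)·6 + (23.8/10)·9 = 38.2 m³/s.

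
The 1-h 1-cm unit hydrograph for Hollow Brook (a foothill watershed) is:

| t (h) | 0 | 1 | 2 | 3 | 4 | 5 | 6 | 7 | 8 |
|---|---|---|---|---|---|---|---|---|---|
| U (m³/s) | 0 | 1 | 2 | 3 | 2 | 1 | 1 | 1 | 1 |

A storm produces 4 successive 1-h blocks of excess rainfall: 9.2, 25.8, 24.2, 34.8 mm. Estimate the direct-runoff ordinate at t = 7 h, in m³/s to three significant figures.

Q ≈ 12.9 m³/s

By discrete convolution, Q_j = Σ (P_i / 10 mm) · U_{j−i}.
At t = 7 h (j=7): Q = (9.2/10)·1 + (25.8/10)·1 + (24.2/10)·1 + (34.8/10)·2 = 12.9 m³/s.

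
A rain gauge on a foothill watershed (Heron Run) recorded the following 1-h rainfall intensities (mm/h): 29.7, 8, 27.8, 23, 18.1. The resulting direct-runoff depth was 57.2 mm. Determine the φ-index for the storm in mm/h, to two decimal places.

φ ≈ 10.35 mm/h

Only the 4 blocks with intensity above φ contribute runoff: 29.7, 27.8, 23, 18.1 mm/h.
Σ(I−φ)·Δt = d  ⇒  (29.7+27.8+23+18.1 − 4φ)·1 = 57.2
φ = (98.60 − 57.2/1) / 4 = 10.35 mm/h.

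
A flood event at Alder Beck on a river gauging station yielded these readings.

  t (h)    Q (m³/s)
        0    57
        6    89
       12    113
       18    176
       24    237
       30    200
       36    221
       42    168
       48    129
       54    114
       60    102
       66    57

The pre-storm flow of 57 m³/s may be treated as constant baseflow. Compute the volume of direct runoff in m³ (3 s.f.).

V ≈ 2.11 × 10^7 m³

Direct-runoff ordinates (Q − Q_b): 0.0, 32.0, 56.0, 119.0, 180.0, 143.0, 164.0, 111.0, 72.0, 57.0, 45.0, 0.0 m³/s.
ΣQ_DR = 979.0 m³/s.
With Δt = 6 h = 21600 s, V = ΣQ_DR · Δt = 979.0 × 21600 = 2.11 × 10^7 m³.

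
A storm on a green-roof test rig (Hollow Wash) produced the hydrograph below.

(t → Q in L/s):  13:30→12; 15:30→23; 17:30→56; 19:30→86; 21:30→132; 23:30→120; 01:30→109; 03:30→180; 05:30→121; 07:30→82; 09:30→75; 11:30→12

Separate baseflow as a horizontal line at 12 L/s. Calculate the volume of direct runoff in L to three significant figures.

Direct-runoff ordinates (Q − Q_b): 0.0, 11.0, 44.0, 74.0, 120.0, 108.0, 97.0, 168.0, 109.0, 70.0, 63.0, 0.0 L/s.
ΣQ_DR = 864.0 L/s.
With Δt = 2 h = 7200 s, V = ΣQ_DR · Δt = 864.0 × 7200 = 6.22 × 10^6 L.

V ≈ 6.22 × 10^6 L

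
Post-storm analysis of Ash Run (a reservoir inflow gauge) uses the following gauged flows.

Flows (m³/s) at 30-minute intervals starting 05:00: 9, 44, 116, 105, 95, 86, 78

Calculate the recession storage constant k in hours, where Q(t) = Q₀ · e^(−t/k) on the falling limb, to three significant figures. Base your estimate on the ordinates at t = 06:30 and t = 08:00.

k ≈ 5.05 h

On the falling limb, Q drops from 105 to 78 m³/s between t = 06:30 and t = 08:00 (Δt = 1.5 h).
k = −Δt / ln(Q₂/Q₁) = −1.5 / ln(78/105) = 5.05 h.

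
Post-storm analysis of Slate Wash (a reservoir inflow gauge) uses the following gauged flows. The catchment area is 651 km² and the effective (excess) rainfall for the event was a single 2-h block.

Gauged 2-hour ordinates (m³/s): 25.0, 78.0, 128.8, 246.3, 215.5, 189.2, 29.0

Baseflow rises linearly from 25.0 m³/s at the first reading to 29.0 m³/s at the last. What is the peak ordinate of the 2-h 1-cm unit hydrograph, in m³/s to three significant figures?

U_p ≈ 274 m³/s

Direct runoff: 0.00, 52.33, 102.47, 219.30, 187.83, 160.87, 0.00 m³/s; ΣQ_DR = 722.8 m³/s, peak = 219.30 m³/s.
Runoff depth d = ΣQ_DR·Δt / A = 722.8 × 7200 / (651 km²) = 7.994 mm.
The 1-cm UH is the DRH scaled by (10 mm)/d, so U_p = 219.30 × 10/7.994 = 274 m³/s.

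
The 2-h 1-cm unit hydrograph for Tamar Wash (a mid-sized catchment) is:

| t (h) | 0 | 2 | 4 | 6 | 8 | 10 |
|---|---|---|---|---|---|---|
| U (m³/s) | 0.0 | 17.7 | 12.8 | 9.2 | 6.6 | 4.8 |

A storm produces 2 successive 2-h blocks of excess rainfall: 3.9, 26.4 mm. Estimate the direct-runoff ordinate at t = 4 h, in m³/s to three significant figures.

Q ≈ 51.7 m³/s

By discrete convolution, Q_j = Σ (P_i / 10 mm) · U_{j−i}.
At t = 4 h (j=2): Q = (3.9/10)·12.8 + (26.4/10)·17.7 = 51.7 m³/s.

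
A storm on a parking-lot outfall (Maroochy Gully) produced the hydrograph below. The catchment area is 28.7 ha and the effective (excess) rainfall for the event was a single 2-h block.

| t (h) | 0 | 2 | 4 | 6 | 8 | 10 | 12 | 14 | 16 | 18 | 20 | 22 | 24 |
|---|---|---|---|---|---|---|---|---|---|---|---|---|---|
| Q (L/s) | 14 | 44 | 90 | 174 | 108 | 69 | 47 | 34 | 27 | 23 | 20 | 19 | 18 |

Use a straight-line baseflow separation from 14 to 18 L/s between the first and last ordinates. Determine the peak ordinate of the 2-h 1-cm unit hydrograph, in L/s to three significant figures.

Direct runoff: 0.00, 29.67, 75.33, 159.00, 92.67, 53.33, 31.00, 17.67, 10.33, 6.00, 2.67, 1.33, 0.00 L/s; ΣQ_DR = 479.0 L/s, peak = 159.00 L/s.
Runoff depth d = ΣQ_DR·Δt / A = 479.0 × 7200 / (28.7 ha) = 12.02 mm.
The 1-cm UH is the DRH scaled by (10 mm)/d, so U_p = 159.00 × 10/12.02 = 132 L/s.

U_p ≈ 132 L/s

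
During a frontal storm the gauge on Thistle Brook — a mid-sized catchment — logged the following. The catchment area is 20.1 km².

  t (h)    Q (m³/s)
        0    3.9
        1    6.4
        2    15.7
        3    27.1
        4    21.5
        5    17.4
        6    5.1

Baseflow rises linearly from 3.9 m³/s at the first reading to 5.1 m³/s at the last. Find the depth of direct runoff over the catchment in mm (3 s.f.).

d ≈ 11.7 mm

Direct runoff: 0.00, 2.30, 11.40, 22.60, 16.80, 12.50, 0.00 m³/s; ΣQ_DR = 65.60 m³/s.
V = ΣQ_DR · Δt = 65.60 × 3600 s = 2.362 × 10^5 m³.
Over A = 20.1 km², depth = V / A = 11.7 mm.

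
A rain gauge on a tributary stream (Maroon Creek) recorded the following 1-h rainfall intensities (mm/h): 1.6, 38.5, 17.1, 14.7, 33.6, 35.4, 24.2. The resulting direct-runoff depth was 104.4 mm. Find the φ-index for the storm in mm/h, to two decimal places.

φ ≈ 9.85 mm/h

Only the 6 blocks with intensity above φ contribute runoff: 38.5, 17.1, 14.7, 33.6, 35.4, 24.2 mm/h.
Σ(I−φ)·Δt = d  ⇒  (38.5+17.1+14.7+33.6+35.4+24.2 − 6φ)·1 = 104.4
φ = (163.5 − 104.4/1) / 6 = 9.85 mm/h.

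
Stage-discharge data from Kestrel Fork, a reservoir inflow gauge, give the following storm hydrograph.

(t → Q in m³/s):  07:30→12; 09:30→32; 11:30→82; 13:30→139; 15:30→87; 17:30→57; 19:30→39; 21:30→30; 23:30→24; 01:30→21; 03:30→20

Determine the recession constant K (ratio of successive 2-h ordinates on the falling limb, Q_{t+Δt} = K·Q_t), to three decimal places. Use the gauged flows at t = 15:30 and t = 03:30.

Using the recession-limb readings at t = 15:30 and t = 03:30: Q falls from 87 to 20 m³/s over 6 intervals.
K = (Q₂/Q₁)^(1/6) = (20/87)^(1/6) = 0.783.

K ≈ 0.783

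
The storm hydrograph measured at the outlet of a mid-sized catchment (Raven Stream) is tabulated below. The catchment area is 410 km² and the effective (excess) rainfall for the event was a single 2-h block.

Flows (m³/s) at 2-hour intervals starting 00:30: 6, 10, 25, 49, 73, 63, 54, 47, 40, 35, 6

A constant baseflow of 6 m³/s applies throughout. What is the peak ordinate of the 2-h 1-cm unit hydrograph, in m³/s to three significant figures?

Direct runoff: 0.0, 4.0, 19.0, 43.0, 67.0, 57.0, 48.0, 41.0, 34.0, 29.0, 0.0 m³/s; ΣQ_DR = 342.0 m³/s, peak = 67.0 m³/s.
Runoff depth d = ΣQ_DR·Δt / A = 342.0 × 7200 / (410 km²) = 6.006 mm.
The 1-cm UH is the DRH scaled by (10 mm)/d, so U_p = 67.0 × 10/6.006 = 112 m³/s.

U_p ≈ 112 m³/s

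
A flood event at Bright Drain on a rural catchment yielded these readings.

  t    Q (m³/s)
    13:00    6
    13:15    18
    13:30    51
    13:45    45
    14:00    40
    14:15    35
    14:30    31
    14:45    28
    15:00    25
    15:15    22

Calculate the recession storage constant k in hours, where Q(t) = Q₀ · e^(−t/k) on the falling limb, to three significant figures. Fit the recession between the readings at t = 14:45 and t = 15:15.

On the falling limb, Q drops from 28 to 22 m³/s between t = 14:45 and t = 15:15 (Δt = 0.5 h).
k = −Δt / ln(Q₂/Q₁) = −0.5 / ln(22/28) = 2.07 h.

k ≈ 2.07 h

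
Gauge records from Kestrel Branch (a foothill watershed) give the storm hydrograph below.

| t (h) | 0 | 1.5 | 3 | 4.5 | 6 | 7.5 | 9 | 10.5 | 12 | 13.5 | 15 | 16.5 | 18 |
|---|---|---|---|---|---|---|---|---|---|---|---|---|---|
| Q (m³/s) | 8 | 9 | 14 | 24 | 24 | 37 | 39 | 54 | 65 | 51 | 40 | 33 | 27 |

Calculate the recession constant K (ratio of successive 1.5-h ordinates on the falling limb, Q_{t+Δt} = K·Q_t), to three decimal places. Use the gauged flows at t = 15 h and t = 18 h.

Using the recession-limb readings at t = 15 h and t = 18 h: Q falls from 40 to 27 m³/s over 2 intervals.
K = (Q₂/Q₁)^(1/2) = (27/40)^(1/2) = 0.822.

K ≈ 0.822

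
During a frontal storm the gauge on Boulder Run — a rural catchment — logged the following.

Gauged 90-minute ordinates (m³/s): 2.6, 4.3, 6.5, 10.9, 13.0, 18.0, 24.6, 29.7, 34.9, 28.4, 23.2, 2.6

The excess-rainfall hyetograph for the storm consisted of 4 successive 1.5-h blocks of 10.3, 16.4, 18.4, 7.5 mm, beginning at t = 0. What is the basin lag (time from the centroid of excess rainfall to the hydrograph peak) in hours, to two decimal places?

t_L ≈ 9.09 h

Centroid of excess rainfall: t_c = Σ P_i·t̄_i / ΣP_i = 2.9087 h (block centres at 0.75, 2.25, 3.75, 5.25 h).
Hydrograph peak occurs at t = 12 h, so basin lag t_L = 12 − 2.9087 = 9.09 h.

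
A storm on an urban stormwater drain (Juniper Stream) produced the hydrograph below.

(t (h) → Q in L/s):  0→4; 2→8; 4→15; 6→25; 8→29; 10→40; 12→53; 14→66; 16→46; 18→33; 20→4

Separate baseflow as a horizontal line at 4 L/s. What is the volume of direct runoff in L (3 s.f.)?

Direct-runoff ordinates (Q − Q_b): 0.0, 4.0, 11.0, 21.0, 25.0, 36.0, 49.0, 62.0, 42.0, 29.0, 0.0 L/s.
ΣQ_DR = 279.0 L/s.
With Δt = 2 h = 7200 s, V = ΣQ_DR · Δt = 279.0 × 7200 = 2.01 × 10^6 L.

V ≈ 2.01 × 10^6 L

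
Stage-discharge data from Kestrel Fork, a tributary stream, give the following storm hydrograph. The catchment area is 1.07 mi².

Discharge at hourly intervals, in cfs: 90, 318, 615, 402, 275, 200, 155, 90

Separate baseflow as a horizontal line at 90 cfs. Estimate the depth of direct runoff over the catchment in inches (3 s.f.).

Direct runoff: 0.0, 228.0, 525.0, 312.0, 185.0, 110.0, 65.0, 0.0 cfs; ΣQ_DR = 1425 cfs.
V = ΣQ_DR · Δt = 1425 × 3600 s = 5.130 × 10^6 ft³.
Over A = 1.07 mi², depth = V / A = 2.06 in.

d ≈ 2.06 in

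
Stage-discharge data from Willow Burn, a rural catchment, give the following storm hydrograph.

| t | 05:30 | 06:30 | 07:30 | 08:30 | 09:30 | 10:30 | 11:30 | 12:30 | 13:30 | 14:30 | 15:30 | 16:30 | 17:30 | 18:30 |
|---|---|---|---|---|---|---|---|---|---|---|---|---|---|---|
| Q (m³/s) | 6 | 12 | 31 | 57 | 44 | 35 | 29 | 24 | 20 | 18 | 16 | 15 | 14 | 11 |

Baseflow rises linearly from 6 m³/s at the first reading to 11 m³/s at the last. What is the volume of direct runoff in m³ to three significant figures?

V ≈ 7.67 × 10^5 m³

Direct-runoff ordinates (Q − Q_b): 0.00, 5.62, 24.23, 49.85, 36.46, 27.08, 20.69, 15.31, 10.92, 8.54, 6.15, 4.77, 3.38, 0.00 m³/s.
ΣQ_DR = 213.0 m³/s.
With Δt = 1 h = 3600 s, V = ΣQ_DR · Δt = 213.0 × 3600 = 7.67 × 10^5 m³.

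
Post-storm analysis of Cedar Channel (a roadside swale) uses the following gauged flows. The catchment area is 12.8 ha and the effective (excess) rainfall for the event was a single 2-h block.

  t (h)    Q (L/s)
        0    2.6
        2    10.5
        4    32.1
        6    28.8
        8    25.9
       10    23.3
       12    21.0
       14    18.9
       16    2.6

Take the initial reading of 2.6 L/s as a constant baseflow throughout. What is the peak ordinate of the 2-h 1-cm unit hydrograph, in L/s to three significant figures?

Direct runoff: 0.0, 7.9, 29.5, 26.2, 23.3, 20.7, 18.4, 16.3, 0.0 L/s; ΣQ_DR = 142.3 L/s, peak = 29.5 L/s.
Runoff depth d = ΣQ_DR·Δt / A = 142.3 × 7200 / (12.8 ha) = 8.004 mm.
The 1-cm UH is the DRH scaled by (10 mm)/d, so U_p = 29.5 × 10/8.004 = 36.9 L/s.

U_p ≈ 36.9 L/s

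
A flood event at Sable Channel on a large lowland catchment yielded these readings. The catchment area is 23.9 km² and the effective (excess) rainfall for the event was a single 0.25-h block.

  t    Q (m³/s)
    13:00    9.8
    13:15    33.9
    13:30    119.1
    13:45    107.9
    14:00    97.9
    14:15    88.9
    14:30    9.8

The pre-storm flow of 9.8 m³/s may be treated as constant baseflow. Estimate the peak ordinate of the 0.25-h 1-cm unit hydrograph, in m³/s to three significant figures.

U_p ≈ 72.8 m³/s

Direct runoff: 0.0, 24.1, 109.3, 98.1, 88.1, 79.1, 0.0 m³/s; ΣQ_DR = 398.7 m³/s, peak = 109.3 m³/s.
Runoff depth d = ΣQ_DR·Δt / A = 398.7 × 900 / (23.9 km²) = 15.01 mm.
The 1-cm UH is the DRH scaled by (10 mm)/d, so U_p = 109.3 × 10/15.01 = 72.8 m³/s.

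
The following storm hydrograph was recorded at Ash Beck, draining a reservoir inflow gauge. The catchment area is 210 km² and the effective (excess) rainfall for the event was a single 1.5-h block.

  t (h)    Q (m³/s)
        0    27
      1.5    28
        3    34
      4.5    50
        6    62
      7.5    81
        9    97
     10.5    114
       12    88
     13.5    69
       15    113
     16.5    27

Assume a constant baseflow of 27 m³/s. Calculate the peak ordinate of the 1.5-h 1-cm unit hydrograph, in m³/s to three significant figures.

U_p ≈ 72.6 m³/s

Direct runoff: 0.0, 1.0, 7.0, 23.0, 35.0, 54.0, 70.0, 87.0, 61.0, 42.0, 86.0, 0.0 m³/s; ΣQ_DR = 466.0 m³/s, peak = 87.0 m³/s.
Runoff depth d = ΣQ_DR·Δt / A = 466.0 × 5400 / (210 km²) = 11.98 mm.
The 1-cm UH is the DRH scaled by (10 mm)/d, so U_p = 87.0 × 10/11.98 = 72.6 m³/s.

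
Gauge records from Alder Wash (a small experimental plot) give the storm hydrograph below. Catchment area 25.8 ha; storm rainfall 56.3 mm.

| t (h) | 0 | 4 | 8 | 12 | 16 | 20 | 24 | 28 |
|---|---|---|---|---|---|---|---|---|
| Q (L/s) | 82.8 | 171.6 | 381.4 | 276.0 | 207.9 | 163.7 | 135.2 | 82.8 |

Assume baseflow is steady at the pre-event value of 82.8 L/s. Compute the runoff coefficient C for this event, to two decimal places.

C ≈ 0.83

ΣQ_DR = 839.0 L/s; V = ΣQ_DR·Δt = 1.208 × 10^7 L.
Runoff depth d = V / A = 46.83 mm.
C = d / P = 46.83 / 56.3 = 0.83.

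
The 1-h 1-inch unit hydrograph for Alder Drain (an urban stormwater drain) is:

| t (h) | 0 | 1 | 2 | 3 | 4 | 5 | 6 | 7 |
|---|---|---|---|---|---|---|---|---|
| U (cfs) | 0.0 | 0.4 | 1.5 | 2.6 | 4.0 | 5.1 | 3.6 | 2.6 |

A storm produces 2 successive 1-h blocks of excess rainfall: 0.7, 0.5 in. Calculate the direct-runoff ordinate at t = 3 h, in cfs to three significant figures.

Q ≈ 2.57 cfs

By discrete convolution, Q_j = Σ (P_i / 1 in) · U_{j−i}.
At t = 3 h (j=3): Q = (0.7/1)·2.6 + (0.5/1)·1.5 = 2.57 cfs.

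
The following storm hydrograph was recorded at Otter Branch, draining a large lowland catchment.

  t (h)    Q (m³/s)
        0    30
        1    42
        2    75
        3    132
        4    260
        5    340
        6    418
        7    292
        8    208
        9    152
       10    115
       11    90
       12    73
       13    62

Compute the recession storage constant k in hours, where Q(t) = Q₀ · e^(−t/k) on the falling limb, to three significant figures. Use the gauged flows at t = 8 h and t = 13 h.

k ≈ 4.13 h

On the falling limb, Q drops from 208 to 62 m³/s between t = 8 h and t = 13 h (Δt = 5 h).
k = −Δt / ln(Q₂/Q₁) = −5 / ln(62/208) = 4.13 h.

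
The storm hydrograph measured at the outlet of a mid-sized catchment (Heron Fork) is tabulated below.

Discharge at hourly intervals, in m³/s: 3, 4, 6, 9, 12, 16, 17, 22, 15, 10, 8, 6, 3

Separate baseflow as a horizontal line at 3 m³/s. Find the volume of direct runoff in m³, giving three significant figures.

V ≈ 3.31 × 10^5 m³

Direct-runoff ordinates (Q − Q_b): 0.0, 1.0, 3.0, 6.0, 9.0, 13.0, 14.0, 19.0, 12.0, 7.0, 5.0, 3.0, 0.0 m³/s.
ΣQ_DR = 92.00 m³/s.
With Δt = 1 h = 3600 s, V = ΣQ_DR · Δt = 92.00 × 3600 = 3.31 × 10^5 m³.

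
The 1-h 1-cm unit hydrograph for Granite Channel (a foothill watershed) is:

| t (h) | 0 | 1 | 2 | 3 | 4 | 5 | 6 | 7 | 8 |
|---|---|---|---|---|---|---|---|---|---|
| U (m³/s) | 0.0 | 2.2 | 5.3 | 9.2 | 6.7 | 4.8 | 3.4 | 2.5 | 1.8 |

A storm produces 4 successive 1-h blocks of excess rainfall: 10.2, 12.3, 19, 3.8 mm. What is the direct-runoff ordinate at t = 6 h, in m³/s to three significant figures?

By discrete convolution, Q_j = Σ (P_i / 10 mm) · U_{j−i}.
At t = 6 h (j=6): Q = (10.2/10)·3.4 + (12.3/10)·4.8 + (19/10)·6.7 + (3.8/10)·9.2 = 25.6 m³/s.

Q ≈ 25.6 m³/s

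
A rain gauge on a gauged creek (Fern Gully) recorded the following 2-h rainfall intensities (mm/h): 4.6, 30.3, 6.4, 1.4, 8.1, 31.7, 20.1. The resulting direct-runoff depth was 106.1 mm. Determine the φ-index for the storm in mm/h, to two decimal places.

Only the 3 blocks with intensity above φ contribute runoff: 30.3, 31.7, 20.1 mm/h.
Σ(I−φ)·Δt = d  ⇒  (30.3+31.7+20.1 − 3φ)·2 = 106.1
φ = (82.10 − 106.1/2) / 3 = 9.68 mm/h.

φ ≈ 9.68 mm/h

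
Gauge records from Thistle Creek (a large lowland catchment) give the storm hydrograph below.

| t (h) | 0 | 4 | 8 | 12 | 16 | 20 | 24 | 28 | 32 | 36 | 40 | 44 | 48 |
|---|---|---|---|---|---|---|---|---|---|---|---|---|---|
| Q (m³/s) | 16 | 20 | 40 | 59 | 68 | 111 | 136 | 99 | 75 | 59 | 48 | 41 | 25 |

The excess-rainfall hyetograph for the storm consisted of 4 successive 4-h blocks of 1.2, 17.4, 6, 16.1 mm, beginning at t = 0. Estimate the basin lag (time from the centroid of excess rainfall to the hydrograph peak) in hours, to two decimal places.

Centroid of excess rainfall: t_c = Σ P_i·t̄_i / ΣP_i = 9.6364 h (block centres at 2, 6, 10, 14 h).
Hydrograph peak occurs at t = 24 h, so basin lag t_L = 24 − 9.6364 = 14.36 h.

t_L ≈ 14.36 h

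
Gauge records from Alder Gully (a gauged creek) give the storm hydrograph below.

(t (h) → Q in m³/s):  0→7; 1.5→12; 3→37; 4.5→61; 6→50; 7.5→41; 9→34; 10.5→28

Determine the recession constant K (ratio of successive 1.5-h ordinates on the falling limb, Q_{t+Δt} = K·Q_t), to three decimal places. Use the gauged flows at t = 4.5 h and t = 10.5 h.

Using the recession-limb readings at t = 4.5 h and t = 10.5 h: Q falls from 61 to 28 m³/s over 4 intervals.
K = (Q₂/Q₁)^(1/4) = (28/61)^(1/4) = 0.823.

K ≈ 0.823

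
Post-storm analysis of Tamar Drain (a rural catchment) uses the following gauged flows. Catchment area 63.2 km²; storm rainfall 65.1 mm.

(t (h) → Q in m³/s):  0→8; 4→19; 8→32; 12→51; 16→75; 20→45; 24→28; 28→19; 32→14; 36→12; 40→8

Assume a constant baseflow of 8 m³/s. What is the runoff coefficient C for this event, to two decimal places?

C ≈ 0.78

ΣQ_DR = 223.0 m³/s; V = ΣQ_DR·Δt = 3.211 × 10^6 m³.
Runoff depth d = V / A = 50.81 mm.
C = d / P = 50.81 / 65.1 = 0.78.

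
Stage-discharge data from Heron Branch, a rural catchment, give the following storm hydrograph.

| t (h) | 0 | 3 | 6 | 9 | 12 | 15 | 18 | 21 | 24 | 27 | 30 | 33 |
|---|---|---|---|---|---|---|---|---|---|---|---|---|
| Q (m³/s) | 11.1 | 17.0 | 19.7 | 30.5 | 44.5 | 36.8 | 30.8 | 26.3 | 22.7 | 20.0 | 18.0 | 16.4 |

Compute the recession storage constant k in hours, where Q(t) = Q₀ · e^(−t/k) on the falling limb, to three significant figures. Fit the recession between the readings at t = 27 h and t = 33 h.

On the falling limb, Q drops from 20.0 to 16.4 m³/s between t = 27 h and t = 33 h (Δt = 6 h).
k = −Δt / ln(Q₂/Q₁) = −6 / ln(16.4/20.0) = 30.2 h.

k ≈ 30.2 h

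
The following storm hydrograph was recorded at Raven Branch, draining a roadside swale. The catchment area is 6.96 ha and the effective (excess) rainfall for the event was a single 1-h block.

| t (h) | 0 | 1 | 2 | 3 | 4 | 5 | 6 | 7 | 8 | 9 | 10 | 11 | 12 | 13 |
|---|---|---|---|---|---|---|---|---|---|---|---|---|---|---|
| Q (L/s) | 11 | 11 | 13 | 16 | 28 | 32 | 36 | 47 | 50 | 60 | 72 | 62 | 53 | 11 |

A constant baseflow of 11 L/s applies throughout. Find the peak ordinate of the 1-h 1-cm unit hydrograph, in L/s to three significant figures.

U_p ≈ 33.9 L/s

Direct runoff: 0.0, 0.0, 2.0, 5.0, 17.0, 21.0, 25.0, 36.0, 39.0, 49.0, 61.0, 51.0, 42.0, 0.0 L/s; ΣQ_DR = 348.0 L/s, peak = 61.0 L/s.
Runoff depth d = ΣQ_DR·Δt / A = 348.0 × 3600 / (6.96 ha) = 18.00 mm.
The 1-cm UH is the DRH scaled by (10 mm)/d, so U_p = 61.0 × 10/18.00 = 33.9 L/s.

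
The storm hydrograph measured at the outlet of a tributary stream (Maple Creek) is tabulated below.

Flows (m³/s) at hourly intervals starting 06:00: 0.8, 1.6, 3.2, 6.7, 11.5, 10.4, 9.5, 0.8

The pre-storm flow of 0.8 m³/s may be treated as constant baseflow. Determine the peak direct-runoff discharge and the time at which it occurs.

Subtracting baseflow gives direct-runoff ordinates: 0.0, 0.8, 2.4, 5.9, 10.7, 9.6, 8.7, 0.0 m³/s.
The maximum is 10.7 m³/s, occurring at the reading for t = 10:00.

Q_p = 10.7 m³/s at t = 10:00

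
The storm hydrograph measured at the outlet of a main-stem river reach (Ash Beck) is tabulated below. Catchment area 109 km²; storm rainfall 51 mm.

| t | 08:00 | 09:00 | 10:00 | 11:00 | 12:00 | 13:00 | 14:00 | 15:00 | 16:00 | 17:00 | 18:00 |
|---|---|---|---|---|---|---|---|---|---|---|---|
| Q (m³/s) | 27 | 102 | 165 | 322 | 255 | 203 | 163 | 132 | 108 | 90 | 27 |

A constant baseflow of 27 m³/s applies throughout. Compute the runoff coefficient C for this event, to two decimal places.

ΣQ_DR = 1297 m³/s; V = ΣQ_DR·Δt = 4.669 × 10^6 m³.
Runoff depth d = V / A = 42.84 mm.
C = d / P = 42.84 / 51 = 0.84.

C ≈ 0.84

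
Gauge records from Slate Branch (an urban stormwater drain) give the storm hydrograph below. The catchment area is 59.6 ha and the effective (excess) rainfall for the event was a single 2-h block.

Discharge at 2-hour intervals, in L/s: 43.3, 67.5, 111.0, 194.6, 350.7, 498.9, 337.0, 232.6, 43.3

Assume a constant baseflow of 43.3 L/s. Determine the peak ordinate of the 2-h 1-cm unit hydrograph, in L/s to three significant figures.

U_p ≈ 253 L/s

Direct runoff: 0.0, 24.2, 67.7, 151.3, 307.4, 455.6, 293.7, 189.3, 0.0 L/s; ΣQ_DR = 1489 L/s, peak = 455.6 L/s.
Runoff depth d = ΣQ_DR·Δt / A = 1489 × 7200 / (59.6 ha) = 17.99 mm.
The 1-cm UH is the DRH scaled by (10 mm)/d, so U_p = 455.6 × 10/17.99 = 253 L/s.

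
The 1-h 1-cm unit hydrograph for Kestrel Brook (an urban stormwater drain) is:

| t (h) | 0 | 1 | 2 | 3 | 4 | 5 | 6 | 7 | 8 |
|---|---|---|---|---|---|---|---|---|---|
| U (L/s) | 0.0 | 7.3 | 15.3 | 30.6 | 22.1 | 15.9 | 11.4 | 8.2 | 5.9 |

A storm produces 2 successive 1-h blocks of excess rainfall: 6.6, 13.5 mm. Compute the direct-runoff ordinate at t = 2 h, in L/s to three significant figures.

By discrete convolution, Q_j = Σ (P_i / 10 mm) · U_{j−i}.
At t = 2 h (j=2): Q = (6.6/10)·15.3 + (13.5/10)·7.3 = 20.0 L/s.

Q ≈ 20.0 L/s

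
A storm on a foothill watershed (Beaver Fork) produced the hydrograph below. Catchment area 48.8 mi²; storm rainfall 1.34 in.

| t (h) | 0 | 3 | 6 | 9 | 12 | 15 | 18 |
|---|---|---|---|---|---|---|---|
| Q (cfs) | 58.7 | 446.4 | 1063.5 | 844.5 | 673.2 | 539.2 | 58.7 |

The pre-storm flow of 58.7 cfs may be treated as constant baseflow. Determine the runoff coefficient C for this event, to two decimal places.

C ≈ 0.23

ΣQ_DR = 3273 cfs; V = ΣQ_DR·Δt = 3.535 × 10^7 ft³.
Runoff depth d = V / A = 0.3118 in.
C = d / P = 0.3118 / 1.34 = 0.23.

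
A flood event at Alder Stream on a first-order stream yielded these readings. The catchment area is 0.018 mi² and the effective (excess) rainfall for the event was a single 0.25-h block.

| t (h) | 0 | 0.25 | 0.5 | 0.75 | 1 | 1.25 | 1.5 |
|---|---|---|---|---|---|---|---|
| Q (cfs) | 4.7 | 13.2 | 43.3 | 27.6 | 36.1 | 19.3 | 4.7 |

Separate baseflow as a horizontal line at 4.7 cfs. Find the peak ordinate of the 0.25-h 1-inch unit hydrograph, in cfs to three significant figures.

Direct runoff: 0.0, 8.5, 38.6, 22.9, 31.4, 14.6, 0.0 cfs; ΣQ_DR = 116.0 cfs, peak = 38.6 cfs.
Runoff depth d = ΣQ_DR·Δt / A = 116.0 × 900 / (0.018 mi²) = 2.497 in.
The 1-inch UH is the DRH scaled by (1 in)/d, so U_p = 38.6 × 1/2.497 = 15.5 cfs.

U_p ≈ 15.5 cfs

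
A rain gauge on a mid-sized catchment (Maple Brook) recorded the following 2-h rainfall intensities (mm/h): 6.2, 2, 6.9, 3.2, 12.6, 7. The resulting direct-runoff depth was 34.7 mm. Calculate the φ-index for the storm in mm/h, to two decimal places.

Only the 4 blocks with intensity above φ contribute runoff: 6.2, 6.9, 12.6, 7 mm/h.
Σ(I−φ)·Δt = d  ⇒  (6.2+6.9+12.6+7 − 4φ)·2 = 34.7
φ = (32.70 − 34.7/2) / 4 = 3.84 mm/h.

φ ≈ 3.84 mm/h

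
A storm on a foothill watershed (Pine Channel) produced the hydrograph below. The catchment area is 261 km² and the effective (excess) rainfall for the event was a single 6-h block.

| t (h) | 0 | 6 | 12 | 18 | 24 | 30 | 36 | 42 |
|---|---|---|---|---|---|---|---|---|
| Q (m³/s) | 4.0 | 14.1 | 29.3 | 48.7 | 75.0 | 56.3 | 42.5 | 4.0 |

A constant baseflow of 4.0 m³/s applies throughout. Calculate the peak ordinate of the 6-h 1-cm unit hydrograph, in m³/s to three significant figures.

U_p ≈ 35.5 m³/s

Direct runoff: 0.0, 10.1, 25.3, 44.7, 71.0, 52.3, 38.5, 0.0 m³/s; ΣQ_DR = 241.9 m³/s, peak = 71.0 m³/s.
Runoff depth d = ΣQ_DR·Δt / A = 241.9 × 21600 / (261 km²) = 20.02 mm.
The 1-cm UH is the DRH scaled by (10 mm)/d, so U_p = 71.0 × 10/20.02 = 35.5 m³/s.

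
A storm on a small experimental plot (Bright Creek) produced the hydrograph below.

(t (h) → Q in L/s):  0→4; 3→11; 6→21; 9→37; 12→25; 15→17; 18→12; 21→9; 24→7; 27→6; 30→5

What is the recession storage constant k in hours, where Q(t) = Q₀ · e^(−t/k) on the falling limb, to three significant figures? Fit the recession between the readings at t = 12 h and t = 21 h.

On the falling limb, Q drops from 25 to 9 L/s between t = 12 h and t = 21 h (Δt = 9 h).
k = −Δt / ln(Q₂/Q₁) = −9 / ln(9/25) = 8.81 h.

k ≈ 8.81 h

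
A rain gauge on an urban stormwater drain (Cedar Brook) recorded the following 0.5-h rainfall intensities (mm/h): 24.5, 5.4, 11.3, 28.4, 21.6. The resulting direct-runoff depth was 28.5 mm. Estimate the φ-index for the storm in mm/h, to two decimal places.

Only the 4 blocks with intensity above φ contribute runoff: 24.5, 11.3, 28.4, 21.6 mm/h.
Σ(I−φ)·Δt = d  ⇒  (24.5+11.3+28.4+21.6 − 4φ)·0.5 = 28.5
φ = (85.80 − 28.5/0.5) / 4 = 7.20 mm/h.

φ ≈ 7.20 mm/h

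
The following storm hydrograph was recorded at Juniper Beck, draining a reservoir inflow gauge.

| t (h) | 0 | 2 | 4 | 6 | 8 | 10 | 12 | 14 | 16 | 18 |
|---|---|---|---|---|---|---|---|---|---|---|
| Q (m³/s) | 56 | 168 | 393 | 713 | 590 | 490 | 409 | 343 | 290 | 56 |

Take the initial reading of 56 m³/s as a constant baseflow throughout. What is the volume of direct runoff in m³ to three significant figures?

Direct-runoff ordinates (Q − Q_b): 0.0, 112.0, 337.0, 657.0, 534.0, 434.0, 353.0, 287.0, 234.0, 0.0 m³/s.
ΣQ_DR = 2948 m³/s.
With Δt = 2 h = 7200 s, V = ΣQ_DR · Δt = 2948 × 7200 = 2.12 × 10^7 m³.

V ≈ 2.12 × 10^7 m³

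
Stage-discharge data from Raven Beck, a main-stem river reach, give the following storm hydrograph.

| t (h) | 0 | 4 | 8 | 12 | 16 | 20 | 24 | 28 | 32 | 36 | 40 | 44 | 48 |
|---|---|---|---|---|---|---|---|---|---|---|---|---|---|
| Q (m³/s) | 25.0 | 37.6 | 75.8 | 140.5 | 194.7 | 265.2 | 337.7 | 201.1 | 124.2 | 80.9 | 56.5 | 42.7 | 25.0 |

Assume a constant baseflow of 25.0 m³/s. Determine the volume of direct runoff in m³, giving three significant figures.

Direct-runoff ordinates (Q − Q_b): 0.0, 12.6, 50.8, 115.5, 169.7, 240.2, 312.7, 176.1, 99.2, 55.9, 31.5, 17.7, 0.0 m³/s.
ΣQ_DR = 1282 m³/s.
With Δt = 4 h = 14400 s, V = ΣQ_DR · Δt = 1282 × 14400 = 1.85 × 10^7 m³.

V ≈ 1.85 × 10^7 m³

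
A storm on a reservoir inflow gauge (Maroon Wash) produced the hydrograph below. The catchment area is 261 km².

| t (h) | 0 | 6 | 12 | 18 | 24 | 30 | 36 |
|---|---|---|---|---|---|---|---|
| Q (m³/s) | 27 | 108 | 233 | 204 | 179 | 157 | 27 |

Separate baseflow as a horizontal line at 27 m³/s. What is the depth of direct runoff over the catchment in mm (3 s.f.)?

Direct runoff: 0.0, 81.0, 206.0, 177.0, 152.0, 130.0, 0.0 m³/s; ΣQ_DR = 746.0 m³/s.
V = ΣQ_DR · Δt = 746.0 × 21600 s = 1.611 × 10^7 m³.
Over A = 261 km², depth = V / A = 61.7 mm.

d ≈ 61.7 mm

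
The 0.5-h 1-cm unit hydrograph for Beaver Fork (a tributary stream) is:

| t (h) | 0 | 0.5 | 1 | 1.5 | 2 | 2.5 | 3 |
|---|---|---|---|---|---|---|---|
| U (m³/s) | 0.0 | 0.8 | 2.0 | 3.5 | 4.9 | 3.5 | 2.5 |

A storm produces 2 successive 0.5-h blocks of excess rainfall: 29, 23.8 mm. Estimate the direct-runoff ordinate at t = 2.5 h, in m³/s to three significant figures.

Q ≈ 21.8 m³/s

By discrete convolution, Q_j = Σ (P_i / 10 mm) · U_{j−i}.
At t = 2.5 h (j=5): Q = (29/10)·3.5 + (23.8/10)·4.9 = 21.8 m³/s.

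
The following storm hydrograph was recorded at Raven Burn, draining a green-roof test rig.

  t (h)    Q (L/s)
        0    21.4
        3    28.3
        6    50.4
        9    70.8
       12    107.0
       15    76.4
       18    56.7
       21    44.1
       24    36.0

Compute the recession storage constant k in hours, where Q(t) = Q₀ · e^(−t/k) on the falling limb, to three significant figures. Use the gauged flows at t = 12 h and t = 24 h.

k ≈ 11.0 h

On the falling limb, Q drops from 107.0 to 36.0 L/s between t = 12 h and t = 24 h (Δt = 12 h).
k = −Δt / ln(Q₂/Q₁) = −12 / ln(36.0/107.0) = 11.0 h.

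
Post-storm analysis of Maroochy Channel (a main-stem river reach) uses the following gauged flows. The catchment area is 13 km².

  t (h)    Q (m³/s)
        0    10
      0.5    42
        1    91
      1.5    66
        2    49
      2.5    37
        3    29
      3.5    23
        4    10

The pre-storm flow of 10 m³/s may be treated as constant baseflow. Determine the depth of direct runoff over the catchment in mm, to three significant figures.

d ≈ 37.0 mm

Direct runoff: 0.0, 32.0, 81.0, 56.0, 39.0, 27.0, 19.0, 13.0, 0.0 m³/s; ΣQ_DR = 267.0 m³/s.
V = ΣQ_DR · Δt = 267.0 × 1800 s = 4.806 × 10^5 m³.
Over A = 13 km², depth = V / A = 37.0 mm.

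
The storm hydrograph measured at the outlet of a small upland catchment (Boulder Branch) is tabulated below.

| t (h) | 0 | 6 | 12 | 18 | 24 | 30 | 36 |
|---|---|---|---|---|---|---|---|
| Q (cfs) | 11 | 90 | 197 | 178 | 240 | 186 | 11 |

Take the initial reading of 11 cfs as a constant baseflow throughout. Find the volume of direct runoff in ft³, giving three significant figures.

V ≈ 1.81 × 10^7 ft³

Direct-runoff ordinates (Q − Q_b): 0.0, 79.0, 186.0, 167.0, 229.0, 175.0, 0.0 cfs.
ΣQ_DR = 836.0 cfs.
With Δt = 6 h = 21600 s, V = ΣQ_DR · Δt = 836.0 × 21600 = 1.81 × 10^7 ft³.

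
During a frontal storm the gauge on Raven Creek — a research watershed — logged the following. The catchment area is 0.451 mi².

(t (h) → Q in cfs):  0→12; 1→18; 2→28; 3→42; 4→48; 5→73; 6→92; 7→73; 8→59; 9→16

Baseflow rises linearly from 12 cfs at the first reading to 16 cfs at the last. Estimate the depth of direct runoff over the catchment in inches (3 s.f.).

d ≈ 1.10 in

Direct runoff: 0.00, 5.56, 15.11, 28.67, 34.22, 58.78, 77.33, 57.89, 43.44, 0.00 cfs; ΣQ_DR = 321.0 cfs.
V = ΣQ_DR · Δt = 321.0 × 3600 s = 1.156 × 10^6 ft³.
Over A = 0.451 mi², depth = V / A = 1.10 in.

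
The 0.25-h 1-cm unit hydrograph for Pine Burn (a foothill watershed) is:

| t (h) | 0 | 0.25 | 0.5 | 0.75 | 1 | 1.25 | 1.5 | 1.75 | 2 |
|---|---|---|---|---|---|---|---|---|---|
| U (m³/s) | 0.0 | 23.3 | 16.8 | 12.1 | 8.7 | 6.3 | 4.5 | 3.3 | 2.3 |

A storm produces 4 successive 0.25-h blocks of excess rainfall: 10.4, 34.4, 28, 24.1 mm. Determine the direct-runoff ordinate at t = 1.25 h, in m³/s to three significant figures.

By discrete convolution, Q_j = Σ (P_i / 10 mm) · U_{j−i}.
At t = 1.25 h (j=5): Q = (10.4/10)·6.3 + (34.4/10)·8.7 + (28/10)·12.1 + (24.1/10)·16.8 = 111 m³/s.

Q ≈ 111 m³/s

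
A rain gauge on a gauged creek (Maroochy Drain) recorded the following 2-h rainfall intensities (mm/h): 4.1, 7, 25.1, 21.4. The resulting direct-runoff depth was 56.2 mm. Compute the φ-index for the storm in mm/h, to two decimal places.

Only the 2 blocks with intensity above φ contribute runoff: 25.1, 21.4 mm/h.
Σ(I−φ)·Δt = d  ⇒  (25.1+21.4 − 2φ)·2 = 56.2
φ = (46.50 − 56.2/2) / 2 = 9.20 mm/h.

φ ≈ 9.20 mm/h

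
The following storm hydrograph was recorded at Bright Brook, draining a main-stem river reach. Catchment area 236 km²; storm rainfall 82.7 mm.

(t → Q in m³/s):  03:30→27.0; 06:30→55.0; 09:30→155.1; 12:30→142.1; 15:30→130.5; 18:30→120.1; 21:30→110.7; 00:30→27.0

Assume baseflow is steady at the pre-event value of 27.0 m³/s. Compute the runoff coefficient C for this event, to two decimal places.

C ≈ 0.31

ΣQ_DR = 551.5 m³/s; V = ΣQ_DR·Δt = 5.956 × 10^6 m³.
Runoff depth d = V / A = 25.24 mm.
C = d / P = 25.24 / 82.7 = 0.31.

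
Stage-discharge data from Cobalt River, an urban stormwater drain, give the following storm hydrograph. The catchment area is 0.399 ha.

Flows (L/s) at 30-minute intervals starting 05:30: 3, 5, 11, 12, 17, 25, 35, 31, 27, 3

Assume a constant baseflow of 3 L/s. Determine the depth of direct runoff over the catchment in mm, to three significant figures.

Direct runoff: 0.0, 2.0, 8.0, 9.0, 14.0, 22.0, 32.0, 28.0, 24.0, 0.0 L/s; ΣQ_DR = 139.0 L/s.
V = ΣQ_DR · Δt = 139.0 × 1800 s = 2.502 × 10^5 L.
Over A = 0.399 ha, depth = V / A = 62.7 mm.

d ≈ 62.7 mm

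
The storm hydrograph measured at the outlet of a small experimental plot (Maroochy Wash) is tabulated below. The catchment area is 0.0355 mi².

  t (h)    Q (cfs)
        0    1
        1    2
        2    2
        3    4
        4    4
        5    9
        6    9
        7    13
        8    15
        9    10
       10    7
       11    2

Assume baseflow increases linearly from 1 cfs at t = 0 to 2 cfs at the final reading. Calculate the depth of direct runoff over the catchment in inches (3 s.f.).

Direct runoff: 0.00, 0.91, 0.82, 2.73, 2.64, 7.55, 7.45, 11.36, 13.27, 8.18, 5.09, 0.00 cfs; ΣQ_DR = 60.00 cfs.
V = ΣQ_DR · Δt = 60.00 × 3600 s = 2.160 × 10^5 ft³.
Over A = 0.0355 mi², depth = V / A = 2.62 in.

d ≈ 2.62 in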